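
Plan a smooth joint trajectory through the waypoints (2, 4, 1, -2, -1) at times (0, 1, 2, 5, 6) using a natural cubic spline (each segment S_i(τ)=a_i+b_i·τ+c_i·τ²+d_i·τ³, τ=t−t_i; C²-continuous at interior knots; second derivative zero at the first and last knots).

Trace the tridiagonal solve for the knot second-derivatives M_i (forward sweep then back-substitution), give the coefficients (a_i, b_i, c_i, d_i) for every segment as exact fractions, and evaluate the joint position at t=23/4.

  seg 0: a=2 b=709/212 c=0 d=-285/212
  seg 1: a=4 b=-73/106 c=-855/212 d=365/212
  seg 2: a=1 b=-761/212 c=60/53 d=-19/212
  seg 3: a=-2 b=83/106 c=69/212 d=-23/212
S(23/4) = -17305/13568

Δ: Δ0=2, Δ1=-3, Δ2=-1, Δ3=1
row 1: diag=4, rhs=-30; c'=1/4, d'=-15/2
row 2: denom=8−1·1/4=31/4; d'=(12−1·-15/2)/(31/4)=78/31
row 3: denom=8−3·12/31=212/31; d'=(12−3·78/31)/(212/31)=69/106
back: M3=69/106
back: M2=78/31−12/31·69/106=120/53
back: M1=-15/2−1/4·120/53=-855/106
M: M0=0, M1=-855/106, M2=120/53, M3=69/106, M4=0
seg 0: a=2, c=M0/2=0, d=(M1−M0)/(6·1)=-285/212, b=Δ0−h0·(2M0+M1)/6=709/212
seg 1: a=4, c=M1/2=-855/212, d=(M2−M1)/(6·1)=365/212, b=Δ1−h1·(2M1+M2)/6=-73/106
seg 2: a=1, c=M2/2=60/53, d=(M3−M2)/(6·3)=-19/212, b=Δ2−h2·(2M2+M3)/6=-761/212
seg 3: a=-2, c=M3/2=69/212, d=(M4−M3)/(6·1)=-23/212, b=Δ3−h3·(2M3+M4)/6=83/106
t_q=23/4 → seg 3, τ=3/4; S=-2+83/106·τ+69/212·τ²+-23/212·τ³=-17305/13568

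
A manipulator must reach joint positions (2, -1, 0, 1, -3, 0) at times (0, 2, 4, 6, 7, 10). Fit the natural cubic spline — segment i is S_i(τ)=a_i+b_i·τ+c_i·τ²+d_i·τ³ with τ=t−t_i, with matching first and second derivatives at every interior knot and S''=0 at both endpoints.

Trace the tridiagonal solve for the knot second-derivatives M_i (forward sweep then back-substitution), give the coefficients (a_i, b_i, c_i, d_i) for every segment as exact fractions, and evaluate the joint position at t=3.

Δ: Δ0=-3/2, Δ1=1/2, Δ2=1/2, Δ3=-4, Δ4=1
row 1: diag=8, rhs=12; c'=1/4, d'=3/2
row 2: denom=8−2·1/4=15/2; d'=(0−2·3/2)/(15/2)=-2/5
row 3: denom=6−2·4/15=82/15; d'=(-27−2·-2/5)/(82/15)=-393/82
row 4: denom=8−1·15/82=641/82; d'=(30−1·-393/82)/(641/82)=2853/641
back: M4=2853/641
back: M3=-393/82−15/82·2853/641=-3594/641
back: M2=-2/5−4/15·-3594/641=702/641
back: M1=3/2−1/4·702/641=786/641
M: M0=0, M1=786/641, M2=702/641, M3=-3594/641, M4=2853/641, M5=0
seg 0: a=2, c=M0/2=0, d=(M1−M0)/(6·2)=131/1282, b=Δ0−h0·(2M0+M1)/6=-2447/1282
seg 1: a=-1, c=M1/2=393/641, d=(M2−M1)/(6·2)=-7/641, b=Δ1−h1·(2M1+M2)/6=-875/1282
seg 2: a=0, c=M2/2=351/641, d=(M3−M2)/(6·2)=-358/641, b=Δ2−h2·(2M2+M3)/6=2101/1282
seg 3: a=1, c=M3/2=-1797/641, d=(M4−M3)/(6·1)=2149/1282, b=Δ3−h3·(2M3+M4)/6=-3683/1282
seg 4: a=-3, c=M4/2=2853/1282, d=(M5−M4)/(6·3)=-317/1282, b=Δ4−h4·(2M4+M5)/6=-2212/641
t_q=3 → seg 1, τ=1; S=-1+-875/1282·τ+393/641·τ²+-7/641·τ³=-1385/1282

  seg 0: a=2 b=-2447/1282 c=0 d=131/1282
  seg 1: a=-1 b=-875/1282 c=393/641 d=-7/641
  seg 2: a=0 b=2101/1282 c=351/641 d=-358/641
  seg 3: a=1 b=-3683/1282 c=-1797/641 d=2149/1282
  seg 4: a=-3 b=-2212/641 c=2853/1282 d=-317/1282
S(3) = -1385/1282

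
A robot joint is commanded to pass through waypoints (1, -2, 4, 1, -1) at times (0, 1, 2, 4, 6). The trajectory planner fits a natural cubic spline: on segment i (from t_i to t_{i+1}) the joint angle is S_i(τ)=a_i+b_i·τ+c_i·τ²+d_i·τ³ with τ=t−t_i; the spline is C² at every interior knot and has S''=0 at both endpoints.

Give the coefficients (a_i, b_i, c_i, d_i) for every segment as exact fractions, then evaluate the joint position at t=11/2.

Δ: Δ0=-3, Δ1=6, Δ2=-3/2, Δ3=-1
row 1: diag=4, rhs=54; c'=1/4, d'=27/2
row 2: denom=6−1·1/4=23/4; d'=(-45−1·27/2)/(23/4)=-234/23
row 3: denom=8−2·8/23=168/23; d'=(3−2·-234/23)/(168/23)=179/56
back: M3=179/56
back: M2=-234/23−8/23·179/56=-79/7
back: M1=27/2−1/4·-79/7=457/28
M: M0=0, M1=457/28, M2=-79/7, M3=179/56, M4=0
seg 0: a=1, c=M0/2=0, d=(M1−M0)/(6·1)=457/168, b=Δ0−h0·(2M0+M1)/6=-961/168
seg 1: a=-2, c=M1/2=457/56, d=(M2−M1)/(6·1)=-773/168, b=Δ1−h1·(2M1+M2)/6=205/84
seg 2: a=4, c=M2/2=-79/14, d=(M3−M2)/(6·2)=811/672, b=Δ2−h2·(2M2+M3)/6=119/24
seg 3: a=1, c=M3/2=179/112, d=(M4−M3)/(6·2)=-179/672, b=Δ3−h3·(2M3+M4)/6=-263/84
t_q=11/2 → seg 3, τ=3/2; S=1+-263/84·τ+179/112·τ²+-179/672·τ³=-1791/1792

  seg 0: a=1 b=-961/168 c=0 d=457/168
  seg 1: a=-2 b=205/84 c=457/56 d=-773/168
  seg 2: a=4 b=119/24 c=-79/14 d=811/672
  seg 3: a=1 b=-263/84 c=179/112 d=-179/672
S(11/2) = -1791/1792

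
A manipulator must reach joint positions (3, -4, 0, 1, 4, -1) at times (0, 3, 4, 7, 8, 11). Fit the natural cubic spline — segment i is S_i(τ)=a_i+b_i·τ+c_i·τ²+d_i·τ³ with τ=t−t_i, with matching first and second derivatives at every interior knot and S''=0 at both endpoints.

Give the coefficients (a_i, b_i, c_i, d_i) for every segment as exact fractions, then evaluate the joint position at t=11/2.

Δ: Δ0=-7/3, Δ1=4, Δ2=1/3, Δ3=3, Δ4=-5/3
row 1: diag=8, rhs=38; c'=1/8, d'=19/4
row 2: denom=8−1·1/8=63/8; d'=(-22−1·19/4)/(63/8)=-214/63
row 3: denom=8−3·8/21=48/7; d'=(16−3·-214/63)/(48/7)=275/72
row 4: denom=8−1·7/48=377/48; d'=(-28−1·275/72)/(377/48)=-158/39
back: M4=-158/39
back: M3=275/72−7/48·-158/39=172/39
back: M2=-214/63−8/21·172/39=-66/13
back: M1=19/4−1/8·-66/13=70/13
M: M0=0, M1=70/13, M2=-66/13, M3=172/39, M4=-158/39, M5=0
seg 0: a=3, c=M0/2=0, d=(M1−M0)/(6·3)=35/117, b=Δ0−h0·(2M0+M1)/6=-196/39
seg 1: a=-4, c=M1/2=35/13, d=(M2−M1)/(6·1)=-68/39, b=Δ1−h1·(2M1+M2)/6=119/39
seg 2: a=0, c=M2/2=-33/13, d=(M3−M2)/(6·3)=185/351, b=Δ2−h2·(2M2+M3)/6=125/39
seg 3: a=1, c=M3/2=86/39, d=(M4−M3)/(6·1)=-55/39, b=Δ3−h3·(2M3+M4)/6=86/39
seg 4: a=4, c=M4/2=-79/39, d=(M5−M4)/(6·3)=79/351, b=Δ4−h4·(2M4+M5)/6=31/13
t_q=11/2 → seg 2, τ=3/2; S=0+125/39·τ+-33/13·τ²+185/351·τ³=7/8

  seg 0: a=3 b=-196/39 c=0 d=35/117
  seg 1: a=-4 b=119/39 c=35/13 d=-68/39
  seg 2: a=0 b=125/39 c=-33/13 d=185/351
  seg 3: a=1 b=86/39 c=86/39 d=-55/39
  seg 4: a=4 b=31/13 c=-79/39 d=79/351
S(11/2) = 7/8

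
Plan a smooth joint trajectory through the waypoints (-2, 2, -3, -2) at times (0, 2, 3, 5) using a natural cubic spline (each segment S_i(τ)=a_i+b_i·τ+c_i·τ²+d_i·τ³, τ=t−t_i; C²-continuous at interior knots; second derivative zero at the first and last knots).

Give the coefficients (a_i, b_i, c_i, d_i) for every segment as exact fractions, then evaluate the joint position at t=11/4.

Δ: Δ0=2, Δ1=-5, Δ2=1/2
row 1: diag=6, rhs=-42; c'=1/6, d'=-7
row 2: denom=6−1·1/6=35/6; d'=(33−1·-7)/(35/6)=48/7
back: M2=48/7
back: M1=-7−1/6·48/7=-57/7
M: M0=0, M1=-57/7, M2=48/7, M3=0
seg 0: a=-2, c=M0/2=0, d=(M1−M0)/(6·2)=-19/28, b=Δ0−h0·(2M0+M1)/6=33/7
seg 1: a=2, c=M1/2=-57/14, d=(M2−M1)/(6·1)=5/2, b=Δ1−h1·(2M1+M2)/6=-24/7
seg 2: a=-3, c=M2/2=24/7, d=(M3−M2)/(6·2)=-4/7, b=Δ2−h2·(2M2+M3)/6=-57/14
t_q=11/4 → seg 1, τ=3/4; S=2+-24/7·τ+-57/14·τ²+5/2·τ³=-1619/896

  seg 0: a=-2 b=33/7 c=0 d=-19/28
  seg 1: a=2 b=-24/7 c=-57/14 d=5/2
  seg 2: a=-3 b=-57/14 c=24/7 d=-4/7
S(11/4) = -1619/896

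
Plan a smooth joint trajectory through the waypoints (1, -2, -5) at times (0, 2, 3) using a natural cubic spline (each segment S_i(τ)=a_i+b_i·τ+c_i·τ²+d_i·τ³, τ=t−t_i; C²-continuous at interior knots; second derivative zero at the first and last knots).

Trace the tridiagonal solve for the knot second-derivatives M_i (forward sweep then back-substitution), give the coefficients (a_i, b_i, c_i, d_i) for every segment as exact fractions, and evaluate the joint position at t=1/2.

Δ: Δ0=-3/2, Δ1=-3
row 1: diag=6, rhs=-9; c'=1/6, d'=-3/2
back: M1=-3/2
M: M0=0, M1=-3/2, M2=0
seg 0: a=1, c=M0/2=0, d=(M1−M0)/(6·2)=-1/8, b=Δ0−h0·(2M0+M1)/6=-1
seg 1: a=-2, c=M1/2=-3/4, d=(M2−M1)/(6·1)=1/4, b=Δ1−h1·(2M1+M2)/6=-5/2
t_q=1/2 → seg 0, τ=1/2; S=1+-1·τ+0·τ²+-1/8·τ³=31/64

  seg 0: a=1 b=-1 c=0 d=-1/8
  seg 1: a=-2 b=-5/2 c=-3/4 d=1/4
S(1/2) = 31/64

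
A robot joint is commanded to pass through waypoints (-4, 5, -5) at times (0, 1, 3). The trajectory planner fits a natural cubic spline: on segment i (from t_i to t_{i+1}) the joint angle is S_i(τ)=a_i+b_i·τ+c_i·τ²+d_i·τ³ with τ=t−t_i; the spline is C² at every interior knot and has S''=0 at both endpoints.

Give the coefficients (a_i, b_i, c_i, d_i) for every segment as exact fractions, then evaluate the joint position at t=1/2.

Δ: Δ0=9, Δ1=-5
row 1: diag=6, rhs=-84; c'=1/3, d'=-14
back: M1=-14
M: M0=0, M1=-14, M2=0
seg 0: a=-4, c=M0/2=0, d=(M1−M0)/(6·1)=-7/3, b=Δ0−h0·(2M0+M1)/6=34/3
seg 1: a=5, c=M1/2=-7, d=(M2−M1)/(6·2)=7/6, b=Δ1−h1·(2M1+M2)/6=13/3
t_q=1/2 → seg 0, τ=1/2; S=-4+34/3·τ+0·τ²+-7/3·τ³=11/8

  seg 0: a=-4 b=34/3 c=0 d=-7/3
  seg 1: a=5 b=13/3 c=-7 d=7/6
S(1/2) = 11/8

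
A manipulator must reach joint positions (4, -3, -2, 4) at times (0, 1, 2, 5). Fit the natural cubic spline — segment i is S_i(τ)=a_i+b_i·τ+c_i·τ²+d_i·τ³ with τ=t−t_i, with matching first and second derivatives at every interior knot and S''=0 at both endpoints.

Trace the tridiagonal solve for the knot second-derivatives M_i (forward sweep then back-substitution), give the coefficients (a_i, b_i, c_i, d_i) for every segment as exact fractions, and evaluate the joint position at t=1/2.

Δ: Δ0=-7, Δ1=1, Δ2=2
row 1: diag=4, rhs=48; c'=1/4, d'=12
row 2: denom=8−1·1/4=31/4; d'=(6−1·12)/(31/4)=-24/31
back: M2=-24/31
back: M1=12−1/4·-24/31=378/31
M: M0=0, M1=378/31, M2=-24/31, M3=0
seg 0: a=4, c=M0/2=0, d=(M1−M0)/(6·1)=63/31, b=Δ0−h0·(2M0+M1)/6=-280/31
seg 1: a=-3, c=M1/2=189/31, d=(M2−M1)/(6·1)=-67/31, b=Δ1−h1·(2M1+M2)/6=-91/31
seg 2: a=-2, c=M2/2=-12/31, d=(M3−M2)/(6·3)=4/93, b=Δ2−h2·(2M2+M3)/6=86/31
t_q=1/2 → seg 0, τ=1/2; S=4+-280/31·τ+0·τ²+63/31·τ³=-65/248

  seg 0: a=4 b=-280/31 c=0 d=63/31
  seg 1: a=-3 b=-91/31 c=189/31 d=-67/31
  seg 2: a=-2 b=86/31 c=-12/31 d=4/93
S(1/2) = -65/248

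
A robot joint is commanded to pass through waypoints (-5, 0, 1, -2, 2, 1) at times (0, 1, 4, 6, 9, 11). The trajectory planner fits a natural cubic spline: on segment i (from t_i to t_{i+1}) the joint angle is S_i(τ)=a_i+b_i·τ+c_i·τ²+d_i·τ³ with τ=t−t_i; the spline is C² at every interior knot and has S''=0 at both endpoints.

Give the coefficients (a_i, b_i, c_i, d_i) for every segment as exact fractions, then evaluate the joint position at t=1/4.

  seg 0: a=-5 b=68123/12282 c=0 d=-6713/12282
  seg 1: a=0 b=23992/6141 c=-6713/4094 d=5509/36846
  seg 2: a=1 b=-23269/12282 c=-602/2047 d=6035/24564
  seg 3: a=-2 b=-1507/12282 c=4831/4094 d=-474/2047
  seg 4: a=2 b=8663/12282 c=-3701/4094 d=3701/24564
S(1/4) = -948995/262016

Δ: Δ0=5, Δ1=1/3, Δ2=-3/2, Δ3=4/3, Δ4=-1/2
row 1: diag=8, rhs=-28; c'=3/8, d'=-7/2
row 2: denom=10−3·3/8=71/8; d'=(-11−3·-7/2)/(71/8)=-4/71
row 3: denom=10−2·16/71=678/71; d'=(17−2·-4/71)/(678/71)=405/226
row 4: denom=10−3·71/226=2047/226; d'=(-11−3·405/226)/(2047/226)=-3701/2047
back: M4=-3701/2047
back: M3=405/226−71/226·-3701/2047=4831/2047
back: M2=-4/71−16/71·4831/2047=-1204/2047
back: M1=-7/2−3/8·-1204/2047=-6713/2047
M: M0=0, M1=-6713/2047, M2=-1204/2047, M3=4831/2047, M4=-3701/2047, M5=0
seg 0: a=-5, c=M0/2=0, d=(M1−M0)/(6·1)=-6713/12282, b=Δ0−h0·(2M0+M1)/6=68123/12282
seg 1: a=0, c=M1/2=-6713/4094, d=(M2−M1)/(6·3)=5509/36846, b=Δ1−h1·(2M1+M2)/6=23992/6141
seg 2: a=1, c=M2/2=-602/2047, d=(M3−M2)/(6·2)=6035/24564, b=Δ2−h2·(2M2+M3)/6=-23269/12282
seg 3: a=-2, c=M3/2=4831/4094, d=(M4−M3)/(6·3)=-474/2047, b=Δ3−h3·(2M3+M4)/6=-1507/12282
seg 4: a=2, c=M4/2=-3701/4094, d=(M5−M4)/(6·2)=3701/24564, b=Δ4−h4·(2M4+M5)/6=8663/12282
t_q=1/4 → seg 0, τ=1/4; S=-5+68123/12282·τ+0·τ²+-6713/12282·τ³=-948995/262016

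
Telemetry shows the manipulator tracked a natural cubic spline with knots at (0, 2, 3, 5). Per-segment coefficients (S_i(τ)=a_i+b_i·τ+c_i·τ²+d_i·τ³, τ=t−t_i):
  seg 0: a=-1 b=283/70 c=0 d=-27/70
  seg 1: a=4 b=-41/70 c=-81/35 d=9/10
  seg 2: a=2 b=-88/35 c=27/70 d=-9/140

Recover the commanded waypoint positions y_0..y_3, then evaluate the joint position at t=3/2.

y_0 = S_0(0) = a_0 = -1
y_1 = S_1(0) = a_1 = 4
y_2 = S_2(0) = a_2 = 2
y_3 = S_2(2) = -2
t_q=3/2 is in segment 0 (τ=3/2); S_0(τ)=301/80

y_0=-1 y_1=4 y_2=2 y_3=-2
S(3/2) = 301/80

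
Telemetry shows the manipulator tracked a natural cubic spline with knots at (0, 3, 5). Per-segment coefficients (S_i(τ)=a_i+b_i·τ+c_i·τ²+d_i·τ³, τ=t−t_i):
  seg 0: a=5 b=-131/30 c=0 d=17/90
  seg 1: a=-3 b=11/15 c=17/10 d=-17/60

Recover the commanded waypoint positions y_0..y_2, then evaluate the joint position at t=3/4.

y_0 = S_0(0) = a_0 = 5
y_1 = S_1(0) = a_1 = -3
y_2 = S_1(2) = 3
t_q=3/4 is in segment 0 (τ=3/4); S_0(τ)=231/128

y_0=5 y_1=-3 y_2=3
S(3/4) = 231/128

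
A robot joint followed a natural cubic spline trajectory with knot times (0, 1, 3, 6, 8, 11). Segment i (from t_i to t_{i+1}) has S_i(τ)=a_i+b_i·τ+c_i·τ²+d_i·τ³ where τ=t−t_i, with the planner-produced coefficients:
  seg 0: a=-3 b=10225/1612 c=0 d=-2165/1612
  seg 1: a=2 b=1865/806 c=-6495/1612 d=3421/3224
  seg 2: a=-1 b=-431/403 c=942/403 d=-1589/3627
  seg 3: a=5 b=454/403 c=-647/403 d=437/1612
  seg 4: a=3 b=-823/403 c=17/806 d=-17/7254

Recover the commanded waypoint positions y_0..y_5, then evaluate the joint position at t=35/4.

y_0 = S_0(0) = a_0 = -3
y_1 = S_1(0) = a_1 = 2
y_2 = S_2(0) = a_2 = -1
y_3 = S_3(0) = a_3 = 5
y_4 = S_4(0) = a_4 = 3
y_5 = S_4(3) = -3
t_q=35/4 is in segment 4 (τ=3/4); S_4(τ)=76305/51584

y_0=-3 y_1=2 y_2=-1 y_3=5 y_4=3 y_5=-3
S(35/4) = 76305/51584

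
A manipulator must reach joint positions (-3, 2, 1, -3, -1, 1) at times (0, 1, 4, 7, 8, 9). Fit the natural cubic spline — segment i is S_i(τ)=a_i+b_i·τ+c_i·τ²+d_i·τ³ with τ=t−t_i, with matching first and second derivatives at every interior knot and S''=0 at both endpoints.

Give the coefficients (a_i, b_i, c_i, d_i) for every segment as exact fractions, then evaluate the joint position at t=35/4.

Δ: Δ0=5, Δ1=-1/3, Δ2=-4/3, Δ3=2, Δ4=2
row 1: diag=8, rhs=-32; c'=3/8, d'=-4
row 2: denom=12−3·3/8=87/8; d'=(-6−3·-4)/(87/8)=16/29
row 3: denom=8−3·8/29=208/29; d'=(20−3·16/29)/(208/29)=133/52
row 4: denom=4−1·29/208=803/208; d'=(0−1·133/52)/(803/208)=-532/803
back: M4=-532/803
back: M3=133/52−29/208·-532/803=2128/803
back: M2=16/29−8/29·2128/803=-144/803
back: M1=-4−3/8·-144/803=-3158/803
M: M0=0, M1=-3158/803, M2=-144/803, M3=2128/803, M4=-532/803, M5=0
seg 0: a=-3, c=M0/2=0, d=(M1−M0)/(6·1)=-1579/2409, b=Δ0−h0·(2M0+M1)/6=13624/2409
seg 1: a=2, c=M1/2=-1579/803, d=(M2−M1)/(6·3)=137/657, b=Δ1−h1·(2M1+M2)/6=8887/2409
seg 2: a=1, c=M2/2=-72/803, d=(M3−M2)/(6·3)=1136/7227, b=Δ2−h2·(2M2+M3)/6=-5972/2409
seg 3: a=-3, c=M3/2=1064/803, d=(M4−M3)/(6·1)=-1330/2409, b=Δ3−h3·(2M3+M4)/6=2956/2409
seg 4: a=-1, c=M4/2=-266/803, d=(M5−M4)/(6·1)=266/2409, b=Δ4−h4·(2M4+M5)/6=5350/2409
t_q=35/4 → seg 4, τ=3/4; S=-1+5350/2409·τ+-266/803·τ²+266/2409·τ³=13513/25696

  seg 0: a=-3 b=13624/2409 c=0 d=-1579/2409
  seg 1: a=2 b=8887/2409 c=-1579/803 d=137/657
  seg 2: a=1 b=-5972/2409 c=-72/803 d=1136/7227
  seg 3: a=-3 b=2956/2409 c=1064/803 d=-1330/2409
  seg 4: a=-1 b=5350/2409 c=-266/803 d=266/2409
S(35/4) = 13513/25696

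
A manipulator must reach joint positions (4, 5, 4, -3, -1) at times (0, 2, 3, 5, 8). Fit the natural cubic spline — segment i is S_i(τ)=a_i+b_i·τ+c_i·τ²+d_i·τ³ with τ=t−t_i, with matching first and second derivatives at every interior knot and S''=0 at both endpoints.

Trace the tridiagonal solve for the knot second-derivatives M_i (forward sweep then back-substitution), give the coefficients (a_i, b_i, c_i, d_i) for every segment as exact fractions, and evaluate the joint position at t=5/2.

  seg 0: a=4 b=793/978 c=0 d=-38/489
  seg 1: a=5 b=-119/978 c=-76/163 d=-403/978
  seg 2: a=4 b=-1120/489 c=-555/326 d=2147/3912
  seg 3: a=-3 b=-2459/978 c=1037/652 d=-1037/5868
S(5/2) = 12443/2608

Δ: Δ0=1/2, Δ1=-1, Δ2=-7/2, Δ3=2/3
row 1: diag=6, rhs=-9; c'=1/6, d'=-3/2
row 2: denom=6−1·1/6=35/6; d'=(-15−1·-3/2)/(35/6)=-81/35
row 3: denom=10−2·12/35=326/35; d'=(25−2·-81/35)/(326/35)=1037/326
back: M3=1037/326
back: M2=-81/35−12/35·1037/326=-555/163
back: M1=-3/2−1/6·-555/163=-152/163
M: M0=0, M1=-152/163, M2=-555/163, M3=1037/326, M4=0
seg 0: a=4, c=M0/2=0, d=(M1−M0)/(6·2)=-38/489, b=Δ0−h0·(2M0+M1)/6=793/978
seg 1: a=5, c=M1/2=-76/163, d=(M2−M1)/(6·1)=-403/978, b=Δ1−h1·(2M1+M2)/6=-119/978
seg 2: a=4, c=M2/2=-555/326, d=(M3−M2)/(6·2)=2147/3912, b=Δ2−h2·(2M2+M3)/6=-1120/489
seg 3: a=-3, c=M3/2=1037/652, d=(M4−M3)/(6·3)=-1037/5868, b=Δ3−h3·(2M3+M4)/6=-2459/978
t_q=5/2 → seg 1, τ=1/2; S=5+-119/978·τ+-76/163·τ²+-403/978·τ³=12443/2608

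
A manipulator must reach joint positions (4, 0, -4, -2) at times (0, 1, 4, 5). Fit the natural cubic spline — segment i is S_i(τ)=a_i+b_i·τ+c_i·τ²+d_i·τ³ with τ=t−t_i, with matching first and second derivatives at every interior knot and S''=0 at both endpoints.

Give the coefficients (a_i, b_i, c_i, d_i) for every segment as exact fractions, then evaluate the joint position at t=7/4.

  seg 0: a=4 b=-694/165 c=0 d=34/165
  seg 1: a=0 b=-592/165 c=34/55 d=2/45
  seg 2: a=-4 b=218/165 c=56/55 d=-56/165
S(7/4) = -4091/1760

Δ: Δ0=-4, Δ1=-4/3, Δ2=2
row 1: diag=8, rhs=16; c'=3/8, d'=2
row 2: denom=8−3·3/8=55/8; d'=(20−3·2)/(55/8)=112/55
back: M2=112/55
back: M1=2−3/8·112/55=68/55
M: M0=0, M1=68/55, M2=112/55, M3=0
seg 0: a=4, c=M0/2=0, d=(M1−M0)/(6·1)=34/165, b=Δ0−h0·(2M0+M1)/6=-694/165
seg 1: a=0, c=M1/2=34/55, d=(M2−M1)/(6·3)=2/45, b=Δ1−h1·(2M1+M2)/6=-592/165
seg 2: a=-4, c=M2/2=56/55, d=(M3−M2)/(6·1)=-56/165, b=Δ2−h2·(2M2+M3)/6=218/165
t_q=7/4 → seg 1, τ=3/4; S=0+-592/165·τ+34/55·τ²+2/45·τ³=-4091/1760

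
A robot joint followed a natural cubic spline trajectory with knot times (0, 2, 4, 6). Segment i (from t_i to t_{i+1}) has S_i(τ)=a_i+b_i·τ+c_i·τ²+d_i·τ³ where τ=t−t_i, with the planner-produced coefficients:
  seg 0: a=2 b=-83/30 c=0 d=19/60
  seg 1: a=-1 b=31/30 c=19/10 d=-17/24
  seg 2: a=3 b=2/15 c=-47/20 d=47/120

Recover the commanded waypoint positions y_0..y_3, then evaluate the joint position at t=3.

y_0=2 y_1=-1 y_2=3 y_3=-3
S(3) = 49/40

y_0 = S_0(0) = a_0 = 2
y_1 = S_1(0) = a_1 = -1
y_2 = S_2(0) = a_2 = 3
y_3 = S_2(2) = -3
t_q=3 is in segment 1 (τ=1); S_1(τ)=49/40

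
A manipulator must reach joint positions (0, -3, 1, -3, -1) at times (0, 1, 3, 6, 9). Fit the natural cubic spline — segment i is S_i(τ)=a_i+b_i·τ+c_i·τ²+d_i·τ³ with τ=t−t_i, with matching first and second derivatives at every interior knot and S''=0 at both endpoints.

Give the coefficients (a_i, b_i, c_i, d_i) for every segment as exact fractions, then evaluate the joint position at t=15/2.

Δ: Δ0=-3, Δ1=2, Δ2=-4/3, Δ3=2/3
row 1: diag=6, rhs=30; c'=1/3, d'=5
row 2: denom=10−2·1/3=28/3; d'=(-20−2·5)/(28/3)=-45/14
row 3: denom=12−3·9/28=309/28; d'=(12−3·-45/14)/(309/28)=202/103
back: M3=202/103
back: M2=-45/14−9/28·202/103=-396/103
back: M1=5−1/3·-396/103=647/103
M: M0=0, M1=647/103, M2=-396/103, M3=202/103, M4=0
seg 0: a=0, c=M0/2=0, d=(M1−M0)/(6·1)=647/618, b=Δ0−h0·(2M0+M1)/6=-2501/618
seg 1: a=-3, c=M1/2=647/206, d=(M2−M1)/(6·2)=-1043/1236, b=Δ1−h1·(2M1+M2)/6=-280/309
seg 2: a=1, c=M2/2=-198/103, d=(M3−M2)/(6·3)=299/927, b=Δ2−h2·(2M2+M3)/6=473/309
seg 3: a=-3, c=M3/2=101/103, d=(M4−M3)/(6·3)=-101/927, b=Δ3−h3·(2M3+M4)/6=-400/309
t_q=15/2 → seg 3, τ=3/2; S=-3+-400/309·τ+101/103·τ²+-101/927·τ³=-2557/824

  seg 0: a=0 b=-2501/618 c=0 d=647/618
  seg 1: a=-3 b=-280/309 c=647/206 d=-1043/1236
  seg 2: a=1 b=473/309 c=-198/103 d=299/927
  seg 3: a=-3 b=-400/309 c=101/103 d=-101/927
S(15/2) = -2557/824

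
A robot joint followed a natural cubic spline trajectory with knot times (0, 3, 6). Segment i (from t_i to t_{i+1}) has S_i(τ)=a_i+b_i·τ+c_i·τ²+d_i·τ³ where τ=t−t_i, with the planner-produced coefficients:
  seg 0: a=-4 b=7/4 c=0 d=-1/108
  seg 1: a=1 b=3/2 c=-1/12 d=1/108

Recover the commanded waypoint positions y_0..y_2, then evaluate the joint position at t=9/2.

y_0=-4 y_1=1 y_2=5
S(9/2) = 99/32

y_0 = S_0(0) = a_0 = -4
y_1 = S_1(0) = a_1 = 1
y_2 = S_1(3) = 5
t_q=9/2 is in segment 1 (τ=3/2); S_1(τ)=99/32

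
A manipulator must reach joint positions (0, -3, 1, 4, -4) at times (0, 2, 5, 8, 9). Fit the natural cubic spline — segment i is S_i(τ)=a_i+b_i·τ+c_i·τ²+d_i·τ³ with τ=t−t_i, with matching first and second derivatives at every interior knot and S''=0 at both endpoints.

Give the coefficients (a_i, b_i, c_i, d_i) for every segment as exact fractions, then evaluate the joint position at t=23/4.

  seg 0: a=0 b=-772/399 c=0 d=347/3192
  seg 1: a=-3 b=-503/798 c=347/532 d=11/14364
  seg 2: a=1 b=5273/1596 c=263/399 d=-6833/14364
  seg 3: a=4 b=-4457/798 c=-1927/532 d=1927/1596
S(23/4) = 124207/34048

Δ: Δ0=-3/2, Δ1=4/3, Δ2=1, Δ3=-8
row 1: diag=10, rhs=17; c'=3/10, d'=17/10
row 2: denom=12−3·3/10=111/10; d'=(-2−3·17/10)/(111/10)=-71/111
row 3: denom=8−3·10/37=266/37; d'=(-54−3·-71/111)/(266/37)=-1927/266
back: M3=-1927/266
back: M2=-71/111−10/37·-1927/266=526/399
back: M1=17/10−3/10·526/399=347/266
M: M0=0, M1=347/266, M2=526/399, M3=-1927/266, M4=0
seg 0: a=0, c=M0/2=0, d=(M1−M0)/(6·2)=347/3192, b=Δ0−h0·(2M0+M1)/6=-772/399
seg 1: a=-3, c=M1/2=347/532, d=(M2−M1)/(6·3)=11/14364, b=Δ1−h1·(2M1+M2)/6=-503/798
seg 2: a=1, c=M2/2=263/399, d=(M3−M2)/(6·3)=-6833/14364, b=Δ2−h2·(2M2+M3)/6=5273/1596
seg 3: a=4, c=M3/2=-1927/532, d=(M4−M3)/(6·1)=1927/1596, b=Δ3−h3·(2M3+M4)/6=-4457/798
t_q=23/4 → seg 2, τ=3/4; S=1+5273/1596·τ+263/399·τ²+-6833/14364·τ³=124207/34048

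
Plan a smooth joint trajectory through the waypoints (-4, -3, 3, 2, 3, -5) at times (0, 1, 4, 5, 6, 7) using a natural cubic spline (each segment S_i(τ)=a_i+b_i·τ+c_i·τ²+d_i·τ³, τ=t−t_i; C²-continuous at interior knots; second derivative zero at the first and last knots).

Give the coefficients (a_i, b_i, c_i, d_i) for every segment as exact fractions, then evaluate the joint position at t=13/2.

Δ: Δ0=1, Δ1=2, Δ2=-1, Δ3=1, Δ4=-8
row 1: diag=8, rhs=6; c'=3/8, d'=3/4
row 2: denom=8−3·3/8=55/8; d'=(-18−3·3/4)/(55/8)=-162/55
row 3: denom=4−1·8/55=212/55; d'=(12−1·-162/55)/(212/55)=411/106
row 4: denom=4−1·55/212=793/212; d'=(-54−1·411/106)/(793/212)=-12270/793
back: M4=-12270/793
back: M3=411/106−55/212·-12270/793=6258/793
back: M2=-162/55−8/55·6258/793=-3246/793
back: M1=3/4−3/8·-3246/793=1812/793
M: M0=0, M1=1812/793, M2=-3246/793, M3=6258/793, M4=-12270/793, M5=0
seg 0: a=-4, c=M0/2=0, d=(M1−M0)/(6·1)=302/793, b=Δ0−h0·(2M0+M1)/6=491/793
seg 1: a=-3, c=M1/2=906/793, d=(M2−M1)/(6·3)=-281/793, b=Δ1−h1·(2M1+M2)/6=1397/793
seg 2: a=3, c=M2/2=-1623/793, d=(M3−M2)/(6·1)=1584/793, b=Δ2−h2·(2M2+M3)/6=-58/61
seg 3: a=2, c=M3/2=3129/793, d=(M4−M3)/(6·1)=-3088/793, b=Δ3−h3·(2M3+M4)/6=752/793
seg 4: a=3, c=M4/2=-6135/793, d=(M5−M4)/(6·1)=2045/793, b=Δ4−h4·(2M4+M5)/6=-2254/793
t_q=13/2 → seg 4, τ=1/2; S=3+-2254/793·τ+-6135/793·τ²+2045/793·τ³=-209/6344

  seg 0: a=-4 b=491/793 c=0 d=302/793
  seg 1: a=-3 b=1397/793 c=906/793 d=-281/793
  seg 2: a=3 b=-58/61 c=-1623/793 d=1584/793
  seg 3: a=2 b=752/793 c=3129/793 d=-3088/793
  seg 4: a=3 b=-2254/793 c=-6135/793 d=2045/793
S(13/2) = -209/6344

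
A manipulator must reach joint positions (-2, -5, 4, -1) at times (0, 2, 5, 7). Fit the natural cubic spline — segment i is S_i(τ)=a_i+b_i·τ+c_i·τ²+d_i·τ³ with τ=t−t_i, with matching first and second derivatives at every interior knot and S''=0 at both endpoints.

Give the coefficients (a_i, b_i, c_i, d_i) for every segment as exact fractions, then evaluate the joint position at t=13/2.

  seg 0: a=-2 b=-519/182 c=0 d=123/364
  seg 1: a=-5 b=219/182 c=369/182 d=-10/21
  seg 2: a=4 b=93/182 c=-411/182 d=137/364
S(13/2) = 2783/2912

Δ: Δ0=-3/2, Δ1=3, Δ2=-5/2
row 1: diag=10, rhs=27; c'=3/10, d'=27/10
row 2: denom=10−3·3/10=91/10; d'=(-33−3·27/10)/(91/10)=-411/91
back: M2=-411/91
back: M1=27/10−3/10·-411/91=369/91
M: M0=0, M1=369/91, M2=-411/91, M3=0
seg 0: a=-2, c=M0/2=0, d=(M1−M0)/(6·2)=123/364, b=Δ0−h0·(2M0+M1)/6=-519/182
seg 1: a=-5, c=M1/2=369/182, d=(M2−M1)/(6·3)=-10/21, b=Δ1−h1·(2M1+M2)/6=219/182
seg 2: a=4, c=M2/2=-411/182, d=(M3−M2)/(6·2)=137/364, b=Δ2−h2·(2M2+M3)/6=93/182
t_q=13/2 → seg 2, τ=3/2; S=4+93/182·τ+-411/182·τ²+137/364·τ³=2783/2912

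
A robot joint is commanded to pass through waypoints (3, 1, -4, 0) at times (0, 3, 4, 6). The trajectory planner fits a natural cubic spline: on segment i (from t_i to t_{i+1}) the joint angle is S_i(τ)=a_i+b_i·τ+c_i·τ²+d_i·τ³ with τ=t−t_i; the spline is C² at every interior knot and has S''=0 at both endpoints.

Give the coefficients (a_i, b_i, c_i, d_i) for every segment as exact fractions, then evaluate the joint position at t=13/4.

Δ: Δ0=-2/3, Δ1=-5, Δ2=2
row 1: diag=8, rhs=-26; c'=1/8, d'=-13/4
row 2: denom=6−1·1/8=47/8; d'=(42−1·-13/4)/(47/8)=362/47
back: M2=362/47
back: M1=-13/4−1/8·362/47=-198/47
M: M0=0, M1=-198/47, M2=362/47, M3=0
seg 0: a=3, c=M0/2=0, d=(M1−M0)/(6·3)=-11/47, b=Δ0−h0·(2M0+M1)/6=203/141
seg 1: a=1, c=M1/2=-99/47, d=(M2−M1)/(6·1)=280/141, b=Δ1−h1·(2M1+M2)/6=-688/141
seg 2: a=-4, c=M2/2=181/47, d=(M3−M2)/(6·2)=-181/282, b=Δ2−h2·(2M2+M3)/6=-442/141
t_q=13/4 → seg 1, τ=1/4; S=1+-688/141·τ+-99/47·τ²+280/141·τ³=-241/752

  seg 0: a=3 b=203/141 c=0 d=-11/47
  seg 1: a=1 b=-688/141 c=-99/47 d=280/141
  seg 2: a=-4 b=-442/141 c=181/47 d=-181/282
S(13/4) = -241/752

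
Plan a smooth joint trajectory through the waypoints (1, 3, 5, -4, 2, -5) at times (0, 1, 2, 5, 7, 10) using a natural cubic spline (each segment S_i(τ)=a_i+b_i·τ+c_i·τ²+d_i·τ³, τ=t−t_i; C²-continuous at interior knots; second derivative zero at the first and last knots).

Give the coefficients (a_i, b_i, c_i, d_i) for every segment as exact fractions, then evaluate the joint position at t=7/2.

  seg 0: a=1 b=1135/654 c=0 d=173/654
  seg 1: a=3 b=827/327 c=173/218 d=-865/654
  seg 2: a=5 b=97/654 c=-346/109 d=4169/5886
  seg 3: a=-4 b=74/327 c=2093/654 d=-593/654
  seg 4: a=2 b=234/109 c=-1465/654 d=1465/5886
S(7/2) = 821/1744

Δ: Δ0=2, Δ1=2, Δ2=-3, Δ3=3, Δ4=-7/3
row 1: diag=4, rhs=0; c'=1/4, d'=0
row 2: denom=8−1·1/4=31/4; d'=(-30−1·0)/(31/4)=-120/31
row 3: denom=10−3·12/31=274/31; d'=(36−3·-120/31)/(274/31)=738/137
row 4: denom=10−2·31/137=1308/137; d'=(-32−2·738/137)/(1308/137)=-1465/327
back: M4=-1465/327
back: M3=738/137−31/137·-1465/327=2093/327
back: M2=-120/31−12/31·2093/327=-692/109
back: M1=0−1/4·-692/109=173/109
M: M0=0, M1=173/109, M2=-692/109, M3=2093/327, M4=-1465/327, M5=0
seg 0: a=1, c=M0/2=0, d=(M1−M0)/(6·1)=173/654, b=Δ0−h0·(2M0+M1)/6=1135/654
seg 1: a=3, c=M1/2=173/218, d=(M2−M1)/(6·1)=-865/654, b=Δ1−h1·(2M1+M2)/6=827/327
seg 2: a=5, c=M2/2=-346/109, d=(M3−M2)/(6·3)=4169/5886, b=Δ2−h2·(2M2+M3)/6=97/654
seg 3: a=-4, c=M3/2=2093/654, d=(M4−M3)/(6·2)=-593/654, b=Δ3−h3·(2M3+M4)/6=74/327
seg 4: a=2, c=M4/2=-1465/654, d=(M5−M4)/(6·3)=1465/5886, b=Δ4−h4·(2M4+M5)/6=234/109
t_q=7/2 → seg 2, τ=3/2; S=5+97/654·τ+-346/109·τ²+4169/5886·τ³=821/1744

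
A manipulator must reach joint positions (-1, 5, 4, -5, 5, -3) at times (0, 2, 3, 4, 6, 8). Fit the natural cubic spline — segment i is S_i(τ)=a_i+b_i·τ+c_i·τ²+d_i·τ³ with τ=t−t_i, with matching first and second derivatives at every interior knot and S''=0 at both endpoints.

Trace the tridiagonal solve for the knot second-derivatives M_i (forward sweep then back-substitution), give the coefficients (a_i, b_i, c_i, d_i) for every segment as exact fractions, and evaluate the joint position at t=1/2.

  seg 0: a=-1 b=818/241 c=0 d=-95/964
  seg 1: a=5 b=533/241 c=-285/482 d=-1263/482
  seg 2: a=4 b=-3293/482 c=-2037/241 d=3029/482
  seg 3: a=-5 b=-1177/241 c=5013/482 d=-2631/964
  seg 4: a=5 b=956/241 c=-1440/241 d=240/241
S(1/2) = 5281/7712

Δ: Δ0=3, Δ1=-1, Δ2=-9, Δ3=5, Δ4=-4
row 1: diag=6, rhs=-24; c'=1/6, d'=-4
row 2: denom=4−1·1/6=23/6; d'=(-48−1·-4)/(23/6)=-264/23
row 3: denom=6−1·6/23=132/23; d'=(84−1·-264/23)/(132/23)=183/11
row 4: denom=8−2·23/66=241/33; d'=(-54−2·183/11)/(241/33)=-2880/241
back: M4=-2880/241
back: M3=183/11−23/66·-2880/241=5013/241
back: M2=-264/23−6/23·5013/241=-4074/241
back: M1=-4−1/6·-4074/241=-285/241
M: M0=0, M1=-285/241, M2=-4074/241, M3=5013/241, M4=-2880/241, M5=0
seg 0: a=-1, c=M0/2=0, d=(M1−M0)/(6·2)=-95/964, b=Δ0−h0·(2M0+M1)/6=818/241
seg 1: a=5, c=M1/2=-285/482, d=(M2−M1)/(6·1)=-1263/482, b=Δ1−h1·(2M1+M2)/6=533/241
seg 2: a=4, c=M2/2=-2037/241, d=(M3−M2)/(6·1)=3029/482, b=Δ2−h2·(2M2+M3)/6=-3293/482
seg 3: a=-5, c=M3/2=5013/482, d=(M4−M3)/(6·2)=-2631/964, b=Δ3−h3·(2M3+M4)/6=-1177/241
seg 4: a=5, c=M4/2=-1440/241, d=(M5−M4)/(6·2)=240/241, b=Δ4−h4·(2M4+M5)/6=956/241
t_q=1/2 → seg 0, τ=1/2; S=-1+818/241·τ+0·τ²+-95/964·τ³=5281/7712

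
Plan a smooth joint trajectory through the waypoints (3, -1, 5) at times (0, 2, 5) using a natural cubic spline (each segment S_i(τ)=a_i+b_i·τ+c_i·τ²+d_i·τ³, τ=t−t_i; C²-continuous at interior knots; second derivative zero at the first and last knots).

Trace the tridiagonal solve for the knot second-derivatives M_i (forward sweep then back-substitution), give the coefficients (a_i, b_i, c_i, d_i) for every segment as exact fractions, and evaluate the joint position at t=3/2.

  seg 0: a=3 b=-14/5 c=0 d=1/5
  seg 1: a=-1 b=-2/5 c=6/5 d=-2/15
S(3/2) = -21/40

Δ: Δ0=-2, Δ1=2
row 1: diag=10, rhs=24; c'=3/10, d'=12/5
back: M1=12/5
M: M0=0, M1=12/5, M2=0
seg 0: a=3, c=M0/2=0, d=(M1−M0)/(6·2)=1/5, b=Δ0−h0·(2M0+M1)/6=-14/5
seg 1: a=-1, c=M1/2=6/5, d=(M2−M1)/(6·3)=-2/15, b=Δ1−h1·(2M1+M2)/6=-2/5
t_q=3/2 → seg 0, τ=3/2; S=3+-14/5·τ+0·τ²+1/5·τ³=-21/40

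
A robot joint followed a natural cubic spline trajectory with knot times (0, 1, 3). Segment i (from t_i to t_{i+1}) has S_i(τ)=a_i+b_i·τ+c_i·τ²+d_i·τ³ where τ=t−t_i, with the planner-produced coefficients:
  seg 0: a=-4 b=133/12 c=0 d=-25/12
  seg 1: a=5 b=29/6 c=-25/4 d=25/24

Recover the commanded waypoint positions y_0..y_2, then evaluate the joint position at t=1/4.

y_0 = S_0(0) = a_0 = -4
y_1 = S_1(0) = a_1 = 5
y_2 = S_1(2) = -2
t_q=1/4 is in segment 0 (τ=1/4); S_0(τ)=-323/256

y_0=-4 y_1=5 y_2=-2
S(1/4) = -323/256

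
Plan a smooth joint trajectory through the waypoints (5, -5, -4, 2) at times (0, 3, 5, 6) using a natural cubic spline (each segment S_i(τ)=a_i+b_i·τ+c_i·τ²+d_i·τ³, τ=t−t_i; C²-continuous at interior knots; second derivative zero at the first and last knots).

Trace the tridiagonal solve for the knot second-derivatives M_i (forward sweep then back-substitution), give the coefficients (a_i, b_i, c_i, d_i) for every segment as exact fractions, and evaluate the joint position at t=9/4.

Δ: Δ0=-10/3, Δ1=1/2, Δ2=6
row 1: diag=10, rhs=23; c'=1/5, d'=23/10
row 2: denom=6−2·1/5=28/5; d'=(33−2·23/10)/(28/5)=71/14
back: M2=71/14
back: M1=23/10−1/5·71/14=9/7
M: M0=0, M1=9/7, M2=71/14, M3=0
seg 0: a=5, c=M0/2=0, d=(M1−M0)/(6·3)=1/14, b=Δ0−h0·(2M0+M1)/6=-167/42
seg 1: a=-5, c=M1/2=9/14, d=(M2−M1)/(6·2)=53/168, b=Δ1−h1·(2M1+M2)/6=-43/21
seg 2: a=-4, c=M2/2=71/28, d=(M3−M2)/(6·1)=-71/84, b=Δ2−h2·(2M2+M3)/6=181/42
t_q=9/4 → seg 0, τ=9/4; S=5+-167/42·τ+0·τ²+1/14·τ³=-401/128

  seg 0: a=5 b=-167/42 c=0 d=1/14
  seg 1: a=-5 b=-43/21 c=9/14 d=53/168
  seg 2: a=-4 b=181/42 c=71/28 d=-71/84
S(9/4) = -401/128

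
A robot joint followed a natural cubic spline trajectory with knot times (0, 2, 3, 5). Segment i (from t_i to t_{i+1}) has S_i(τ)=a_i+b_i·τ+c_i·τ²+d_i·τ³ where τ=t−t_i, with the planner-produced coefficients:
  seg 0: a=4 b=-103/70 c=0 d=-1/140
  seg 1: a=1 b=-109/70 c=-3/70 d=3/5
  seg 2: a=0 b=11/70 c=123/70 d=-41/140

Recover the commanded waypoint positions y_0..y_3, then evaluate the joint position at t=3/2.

y_0=4 y_1=1 y_2=0 y_3=5
S(3/2) = 283/160

y_0 = S_0(0) = a_0 = 4
y_1 = S_1(0) = a_1 = 1
y_2 = S_2(0) = a_2 = 0
y_3 = S_2(2) = 5
t_q=3/2 is in segment 0 (τ=3/2); S_0(τ)=283/160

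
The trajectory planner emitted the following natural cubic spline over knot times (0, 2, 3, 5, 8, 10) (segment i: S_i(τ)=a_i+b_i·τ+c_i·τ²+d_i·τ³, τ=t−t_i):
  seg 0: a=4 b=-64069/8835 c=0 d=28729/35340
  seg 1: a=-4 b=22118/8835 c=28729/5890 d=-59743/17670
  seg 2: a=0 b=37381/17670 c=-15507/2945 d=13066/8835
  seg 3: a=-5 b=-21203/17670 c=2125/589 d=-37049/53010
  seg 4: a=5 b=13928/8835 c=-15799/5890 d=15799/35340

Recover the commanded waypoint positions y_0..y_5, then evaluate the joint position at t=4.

y_0=4 y_1=-4 y_2=0 y_3=-5 y_4=5 y_5=1
S(4) = -9843/5890

y_0 = S_0(0) = a_0 = 4
y_1 = S_1(0) = a_1 = -4
y_2 = S_2(0) = a_2 = 0
y_3 = S_3(0) = a_3 = -5
y_4 = S_4(0) = a_4 = 5
y_5 = S_4(2) = 1
t_q=4 is in segment 2 (τ=1); S_2(τ)=-9843/5890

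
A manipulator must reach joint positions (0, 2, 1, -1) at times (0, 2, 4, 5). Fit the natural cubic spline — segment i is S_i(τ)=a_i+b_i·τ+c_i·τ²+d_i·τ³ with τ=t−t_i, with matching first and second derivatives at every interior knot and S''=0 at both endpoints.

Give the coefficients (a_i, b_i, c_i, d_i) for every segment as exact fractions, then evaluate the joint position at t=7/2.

  seg 0: a=0 b=14/11 c=0 d=-3/44
  seg 1: a=2 b=5/11 c=-9/22 d=-3/88
  seg 2: a=1 b=-35/22 c=-27/44 d=9/44
S(7/2) = 1159/704

Δ: Δ0=1, Δ1=-1/2, Δ2=-2
row 1: diag=8, rhs=-9; c'=1/4, d'=-9/8
row 2: denom=6−2·1/4=11/2; d'=(-9−2·-9/8)/(11/2)=-27/22
back: M2=-27/22
back: M1=-9/8−1/4·-27/22=-9/11
M: M0=0, M1=-9/11, M2=-27/22, M3=0
seg 0: a=0, c=M0/2=0, d=(M1−M0)/(6·2)=-3/44, b=Δ0−h0·(2M0+M1)/6=14/11
seg 1: a=2, c=M1/2=-9/22, d=(M2−M1)/(6·2)=-3/88, b=Δ1−h1·(2M1+M2)/6=5/11
seg 2: a=1, c=M2/2=-27/44, d=(M3−M2)/(6·1)=9/44, b=Δ2−h2·(2M2+M3)/6=-35/22
t_q=7/2 → seg 1, τ=3/2; S=2+5/11·τ+-9/22·τ²+-3/88·τ³=1159/704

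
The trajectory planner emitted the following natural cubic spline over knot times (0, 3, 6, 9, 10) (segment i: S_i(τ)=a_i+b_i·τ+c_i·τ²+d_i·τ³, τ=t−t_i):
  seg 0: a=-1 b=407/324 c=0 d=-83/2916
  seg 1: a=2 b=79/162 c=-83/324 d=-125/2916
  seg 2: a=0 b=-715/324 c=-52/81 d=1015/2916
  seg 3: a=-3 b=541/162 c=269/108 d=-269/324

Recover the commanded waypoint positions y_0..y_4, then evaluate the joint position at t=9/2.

y_0=-1 y_1=2 y_2=0 y_3=-3 y_4=2
S(9/2) = 193/96

y_0 = S_0(0) = a_0 = -1
y_1 = S_1(0) = a_1 = 2
y_2 = S_2(0) = a_2 = 0
y_3 = S_3(0) = a_3 = -3
y_4 = S_3(1) = 2
t_q=9/2 is in segment 1 (τ=3/2); S_1(τ)=193/96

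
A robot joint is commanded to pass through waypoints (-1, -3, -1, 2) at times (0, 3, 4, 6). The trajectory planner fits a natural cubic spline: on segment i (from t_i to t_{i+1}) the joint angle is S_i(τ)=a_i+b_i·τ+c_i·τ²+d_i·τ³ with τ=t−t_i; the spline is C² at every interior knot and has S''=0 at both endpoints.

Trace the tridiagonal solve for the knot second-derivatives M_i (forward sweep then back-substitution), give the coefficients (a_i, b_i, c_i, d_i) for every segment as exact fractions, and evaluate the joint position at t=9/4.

Δ: Δ0=-2/3, Δ1=2, Δ2=3/2
row 1: diag=8, rhs=16; c'=1/8, d'=2
row 2: denom=6−1·1/8=47/8; d'=(-3−1·2)/(47/8)=-40/47
back: M2=-40/47
back: M1=2−1/8·-40/47=99/47
M: M0=0, M1=99/47, M2=-40/47, M3=0
seg 0: a=-1, c=M0/2=0, d=(M1−M0)/(6·3)=11/94, b=Δ0−h0·(2M0+M1)/6=-485/282
seg 1: a=-3, c=M1/2=99/94, d=(M2−M1)/(6·1)=-139/282, b=Δ1−h1·(2M1+M2)/6=203/141
seg 2: a=-1, c=M2/2=-20/47, d=(M3−M2)/(6·2)=10/141, b=Δ2−h2·(2M2+M3)/6=583/282
t_q=9/4 → seg 0, τ=9/4; S=-1+-485/282·τ+0·τ²+11/94·τ³=-21277/6016

  seg 0: a=-1 b=-485/282 c=0 d=11/94
  seg 1: a=-3 b=203/141 c=99/94 d=-139/282
  seg 2: a=-1 b=583/282 c=-20/47 d=10/141
S(9/4) = -21277/6016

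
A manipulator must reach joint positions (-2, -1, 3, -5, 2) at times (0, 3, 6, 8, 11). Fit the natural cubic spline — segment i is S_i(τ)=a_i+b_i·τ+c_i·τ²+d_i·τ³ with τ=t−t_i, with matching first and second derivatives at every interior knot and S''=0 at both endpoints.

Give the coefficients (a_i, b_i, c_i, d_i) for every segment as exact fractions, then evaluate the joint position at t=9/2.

  seg 0: a=-2 b=-88/177 c=0 d=49/531
  seg 1: a=-1 b=353/177 c=49/59 d=-62/177
  seg 2: a=3 b=-439/177 c=-137/59 d=553/708
  seg 3: a=-5 b=-424/177 c=279/118 d=-31/118
S(9/2) = 158/59

Δ: Δ0=1/3, Δ1=4/3, Δ2=-4, Δ3=7/3
row 1: diag=12, rhs=6; c'=1/4, d'=1/2
row 2: denom=10−3·1/4=37/4; d'=(-32−3·1/2)/(37/4)=-134/37
row 3: denom=10−2·8/37=354/37; d'=(38−2·-134/37)/(354/37)=279/59
back: M3=279/59
back: M2=-134/37−8/37·279/59=-274/59
back: M1=1/2−1/4·-274/59=98/59
M: M0=0, M1=98/59, M2=-274/59, M3=279/59, M4=0
seg 0: a=-2, c=M0/2=0, d=(M1−M0)/(6·3)=49/531, b=Δ0−h0·(2M0+M1)/6=-88/177
seg 1: a=-1, c=M1/2=49/59, d=(M2−M1)/(6·3)=-62/177, b=Δ1−h1·(2M1+M2)/6=353/177
seg 2: a=3, c=M2/2=-137/59, d=(M3−M2)/(6·2)=553/708, b=Δ2−h2·(2M2+M3)/6=-439/177
seg 3: a=-5, c=M3/2=279/118, d=(M4−M3)/(6·3)=-31/118, b=Δ3−h3·(2M3+M4)/6=-424/177
t_q=9/2 → seg 1, τ=3/2; S=-1+353/177·τ+49/59·τ²+-62/177·τ³=158/59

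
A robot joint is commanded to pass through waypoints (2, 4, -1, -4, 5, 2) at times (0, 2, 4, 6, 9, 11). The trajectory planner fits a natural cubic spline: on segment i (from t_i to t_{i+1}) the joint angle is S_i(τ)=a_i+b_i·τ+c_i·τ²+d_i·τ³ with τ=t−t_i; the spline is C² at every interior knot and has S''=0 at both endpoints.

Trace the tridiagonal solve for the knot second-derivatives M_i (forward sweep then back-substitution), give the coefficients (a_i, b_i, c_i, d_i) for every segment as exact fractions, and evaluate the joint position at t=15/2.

Δ: Δ0=1, Δ1=-5/2, Δ2=-3/2, Δ3=3, Δ4=-3/2
row 1: diag=8, rhs=-21; c'=1/4, d'=-21/8
row 2: denom=8−2·1/4=15/2; d'=(6−2·-21/8)/(15/2)=3/2
row 3: denom=10−2·4/15=142/15; d'=(27−2·3/2)/(142/15)=180/71
row 4: denom=10−3·45/142=1285/142; d'=(-27−3·180/71)/(1285/142)=-4914/1285
back: M4=-4914/1285
back: M3=180/71−45/142·-4914/1285=963/257
back: M2=3/2−4/15·963/257=1287/2570
back: M1=-21/8−1/4·1287/2570=-3534/1285
M: M0=0, M1=-3534/1285, M2=1287/2570, M3=963/257, M4=-4914/1285, M5=0
seg 0: a=2, c=M0/2=0, d=(M1−M0)/(6·2)=-589/2570, b=Δ0−h0·(2M0+M1)/6=2463/1285
seg 1: a=4, c=M1/2=-1767/1285, d=(M2−M1)/(6·2)=557/2056, b=Δ1−h1·(2M1+M2)/6=-1071/1285
seg 2: a=-1, c=M2/2=1287/5140, d=(M3−M2)/(6·2)=2781/10280, b=Δ2−h2·(2M2+M3)/6=-7923/2570
seg 3: a=-4, c=M3/2=963/514, d=(M4−M3)/(6·3)=-1081/2570, b=Δ3−h3·(2M3+M4)/6=1497/1285
seg 4: a=5, c=M4/2=-2457/1285, d=(M5−M4)/(6·2)=819/2570, b=Δ4−h4·(2M4+M5)/6=2697/2570
t_q=15/2 → seg 3, τ=3/2; S=-4+1497/1285·τ+963/514·τ²+-1081/2570·τ³=11171/20560

  seg 0: a=2 b=2463/1285 c=0 d=-589/2570
  seg 1: a=4 b=-1071/1285 c=-1767/1285 d=557/2056
  seg 2: a=-1 b=-7923/2570 c=1287/5140 d=2781/10280
  seg 3: a=-4 b=1497/1285 c=963/514 d=-1081/2570
  seg 4: a=5 b=2697/2570 c=-2457/1285 d=819/2570
S(15/2) = 11171/20560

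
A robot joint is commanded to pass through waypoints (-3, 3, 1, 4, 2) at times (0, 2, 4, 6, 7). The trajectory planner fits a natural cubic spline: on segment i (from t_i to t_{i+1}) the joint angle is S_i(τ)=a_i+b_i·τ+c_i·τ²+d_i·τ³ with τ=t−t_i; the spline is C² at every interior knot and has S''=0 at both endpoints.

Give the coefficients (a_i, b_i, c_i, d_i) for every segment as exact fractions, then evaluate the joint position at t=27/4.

Δ: Δ0=3, Δ1=-1, Δ2=3/2, Δ3=-2
row 1: diag=8, rhs=-24; c'=1/4, d'=-3
row 2: denom=8−2·1/4=15/2; d'=(15−2·-3)/(15/2)=14/5
row 3: denom=6−2·4/15=82/15; d'=(-21−2·14/5)/(82/15)=-399/82
back: M3=-399/82
back: M2=14/5−4/15·-399/82=168/41
back: M1=-3−1/4·168/41=-165/41
M: M0=0, M1=-165/41, M2=168/41, M3=-399/82, M4=0
seg 0: a=-3, c=M0/2=0, d=(M1−M0)/(6·2)=-55/164, b=Δ0−h0·(2M0+M1)/6=178/41
seg 1: a=3, c=M1/2=-165/82, d=(M2−M1)/(6·2)=111/164, b=Δ1−h1·(2M1+M2)/6=13/41
seg 2: a=1, c=M2/2=84/41, d=(M3−M2)/(6·2)=-245/328, b=Δ2−h2·(2M2+M3)/6=16/41
seg 3: a=4, c=M3/2=-399/164, d=(M4−M3)/(6·1)=133/164, b=Δ3−h3·(2M3+M4)/6=-31/82
t_q=27/4 → seg 3, τ=3/4; S=4+-31/82·τ+-399/164·τ²+133/164·τ³=28235/10496

  seg 0: a=-3 b=178/41 c=0 d=-55/164
  seg 1: a=3 b=13/41 c=-165/82 d=111/164
  seg 2: a=1 b=16/41 c=84/41 d=-245/328
  seg 3: a=4 b=-31/82 c=-399/164 d=133/164
S(27/4) = 28235/10496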